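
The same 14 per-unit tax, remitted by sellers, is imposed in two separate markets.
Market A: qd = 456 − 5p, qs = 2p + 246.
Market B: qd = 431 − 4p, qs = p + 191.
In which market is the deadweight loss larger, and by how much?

Market A, by 61.6.

Market A: pre-tax p* = 30, q* = 306; post-tax q = 286; deadweight loss = 140.
Market B: pre-tax p* = 48, q* = 239; post-tax q = 227.8; deadweight loss = 78.4.
Difference: 140 vs 78.4 → market A is larger by 61.6.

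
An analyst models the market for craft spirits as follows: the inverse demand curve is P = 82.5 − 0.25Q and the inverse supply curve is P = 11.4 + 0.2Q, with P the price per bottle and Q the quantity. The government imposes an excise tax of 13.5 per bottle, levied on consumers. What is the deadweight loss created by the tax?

Deadweight loss = 202.5.

Inverting to Q(P) form: Qd = 330 − 4P; Qs = 5P − 57.
Before the tax: set 330 − 4P = 5P − 57 → P* = 43, Q* = 158.
With the tax collected from consumers, demand (in seller-price terms) shifts: Qd = 330 − 4(P + 13.5).
New equilibrium: consumers pay 50.5, producers receive 37, Q = 128. (Wedge: Pb − Ps = 13.5.)
Quantity falls by |ΔQ| = |158 − 128| = 30.
DWL = ½ · t · |ΔQ| = ½ · 13.5 · 30 = 202.5.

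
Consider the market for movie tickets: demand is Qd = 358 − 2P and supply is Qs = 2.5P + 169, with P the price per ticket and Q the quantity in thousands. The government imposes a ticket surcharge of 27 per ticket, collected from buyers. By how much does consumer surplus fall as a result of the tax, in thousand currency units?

Consumer surplus falls by 3885 thousand.

Before the tax: set 358 − 2P = 2.5P + 169 → P* = 42, Q* = 274.
With the tax collected from buyers, demand (in seller-price terms) shifts: Qd = 358 − 2(P + 27).
Solving gives Q = 244 with buyers paying 57 and suppliers receiving 30 (the 27 wedge).
ΔCS is the trapezoid between Q = 244 and Q = 274 of height 15: ½ · (274 + 244) · 15 = 3885.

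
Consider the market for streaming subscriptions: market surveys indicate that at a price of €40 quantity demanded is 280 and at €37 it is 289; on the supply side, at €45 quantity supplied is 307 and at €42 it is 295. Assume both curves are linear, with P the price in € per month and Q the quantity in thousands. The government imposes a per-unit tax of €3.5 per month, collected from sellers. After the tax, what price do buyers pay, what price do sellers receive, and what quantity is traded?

Demand slope: (289 − 280)/(37 − 40) = -3, so Qd = 400 − 3P.
Supply slope: (295 − 307)/(42 − 45) = 4, so Qs = 4P + 127.
Without the tax, 400 − 3P = 4P + 127 gives 7P = 273, so P* = €39 and Q* = 283.
With the tax collected from sellers, supply shifts: Qs = 4(P − 3.5) + 127.
New equilibrium: buyers pay €41, sellers receive €37.5, Q = 277. (Wedge: Pb − Ps = 3.5.)
The less price-elastic side of the market bears the larger share of a per-unit tax.

Buyers pay €41; sellers receive €37.5; quantity = 277.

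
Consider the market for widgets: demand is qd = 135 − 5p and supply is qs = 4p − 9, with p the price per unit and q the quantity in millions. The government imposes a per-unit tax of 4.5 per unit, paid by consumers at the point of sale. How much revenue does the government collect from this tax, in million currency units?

Without the tax, 135 − 5p = 4p − 9 gives 9p = 144, so p* = 16 and q* = 55.
With the tax collected from consumers, demand (in seller-price terms) shifts: qd = 135 − 5(p + 4.5).
Solving gives q = 45 with consumers paying 18 and producers receiving 13.5 (the 4.5 wedge).
Revenue = t · Q = 4.5 · 45 = 202.5.

Tax revenue = 202.5 million.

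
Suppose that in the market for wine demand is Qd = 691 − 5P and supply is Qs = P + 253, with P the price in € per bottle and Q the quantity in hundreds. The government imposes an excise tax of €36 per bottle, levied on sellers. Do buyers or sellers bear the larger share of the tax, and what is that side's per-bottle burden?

Sellers bear the larger share: €30 per bottle.

Before the tax: set 691 − 5P = P + 253 → P* = €73, Q* = 326.
With the tax collected from sellers, supply shifts: Qs = (P − 36) + 253.
Solving gives Q = 296 with buyers paying €79 and sellers receiving €43 (the €36 wedge).
Per-bottle burden: buyers €6, sellers €30.
Sellers take the larger share because supply is less price-elastic here (demand slope 5 vs supply slope 1).
The less price-elastic side of the market bears the larger share of a per-unit tax.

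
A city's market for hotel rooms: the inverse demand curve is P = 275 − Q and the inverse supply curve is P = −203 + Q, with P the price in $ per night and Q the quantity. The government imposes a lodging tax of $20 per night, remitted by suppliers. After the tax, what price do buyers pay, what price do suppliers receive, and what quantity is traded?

Buyers pay $46; suppliers receive $26; quantity = 229.

Inverting to Q(P) form: Qd = 275 − P; Qs = P + 203.
Without the tax, 275 − P = P + 203 gives 2P = 72, so P* = $36 and Q* = 239.
With the tax collected from suppliers, supply shifts: Qs = (P − 20) + 203.
New equilibrium: buyers pay $46, suppliers receive $26, Q = 229. (Wedge: Pb − Ps = 20.)
The less price-elastic side of the market bears the larger share of a per-unit tax.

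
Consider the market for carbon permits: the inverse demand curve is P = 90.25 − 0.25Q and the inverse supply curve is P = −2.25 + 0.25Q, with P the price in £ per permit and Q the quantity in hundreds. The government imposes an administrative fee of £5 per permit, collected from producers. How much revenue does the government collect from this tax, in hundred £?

Tax revenue = £875 hundred.

Rewrite in direct form: Qd = 361 − 4P and Qs = 4P + 9.
Before the tax: set 361 − 4P = 4P + 9 → P* = £44, Q* = 185.
With the tax collected from producers, supply shifts: Qs = 4(P − 5) + 9.
New equilibrium: consumers pay £46.5, producers receive £41.5, Q = 175. (Wedge: Pb − Ps = 5.)
Revenue = t · Q = 5 · 175 = £875.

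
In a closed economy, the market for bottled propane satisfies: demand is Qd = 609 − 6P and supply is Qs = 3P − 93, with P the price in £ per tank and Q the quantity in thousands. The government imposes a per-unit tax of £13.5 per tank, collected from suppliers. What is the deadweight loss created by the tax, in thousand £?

Deadweight loss = £182.25 thousand.

Before the tax: set 609 − 6P = 3P − 93 → P* = £78, Q* = 141.
With the tax collected from suppliers, supply shifts: Qs = 3(P − 13.5) − 93.
Solving gives Q = 114 with buyers paying £82.5 and suppliers receiving £69 (the £13.5 wedge).
Quantity falls by |ΔQ| = |141 − 114| = 27.
DWL = ½ · t · |ΔQ| = ½ · 13.5 · 27 = £182.25.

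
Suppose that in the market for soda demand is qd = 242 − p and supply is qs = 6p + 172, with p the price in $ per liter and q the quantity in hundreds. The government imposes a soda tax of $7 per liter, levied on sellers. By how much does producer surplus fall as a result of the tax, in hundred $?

Without the tax, 242 − p = 6p + 172 gives 7p = 70, so p* = $10 and q* = 232.
With the tax collected from sellers, supply shifts: qs = 6(p − 7) + 172.
Solving gives q = 226 with consumers paying $16 and sellers receiving $9 (the $7 wedge).
ΔPS is the trapezoid between Q = 226 and Q = 232 of height $1: ½ · (232 + 226) · 1 = $229.

Producer surplus falls by $229 hundred.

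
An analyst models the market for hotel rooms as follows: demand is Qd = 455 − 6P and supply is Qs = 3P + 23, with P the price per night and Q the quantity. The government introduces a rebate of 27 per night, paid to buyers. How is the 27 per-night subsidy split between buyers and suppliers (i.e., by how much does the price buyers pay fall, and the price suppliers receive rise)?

Before the subsidy: set 455 − 6P = 3P + 23 → P* = 48, Q* = 167.
With a per-unit subsidy paid to buyers, each effectively pays P − 27, so demand becomes Qd = 455 − 6(P − 27).
New equilibrium: buyers pay 39, suppliers receive 66, Q = 221. (Wedge: Pb − Ps = −27.)
Gain to buyers: 9; to suppliers: 18. (They sum to 27.)

Buyers gain 9 per night; suppliers gain 18 per night.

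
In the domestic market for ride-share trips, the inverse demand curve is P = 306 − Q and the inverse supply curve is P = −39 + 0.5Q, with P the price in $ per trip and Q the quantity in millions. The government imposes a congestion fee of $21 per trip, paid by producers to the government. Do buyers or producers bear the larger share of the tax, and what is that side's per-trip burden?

Rewrite in direct form: Qd = 306 − P and Qs = 2P + 78.
Without the tax, 306 − P = 2P + 78 gives 3P = 228, so P* = $76 and Q* = 230.
With the tax collected from producers, supply shifts: Qs = 2(P − 21) + 78.
New equilibrium: buyers pay $90, producers receive $69, Q = 216. (Wedge: Pb − Ps = 21.)
Per-trip burden: buyers $14, producers $7.
Buyers take the larger share because demand is less price-elastic here (demand slope 1 vs supply slope 2).

Buyers bear the larger share: $14 per trip.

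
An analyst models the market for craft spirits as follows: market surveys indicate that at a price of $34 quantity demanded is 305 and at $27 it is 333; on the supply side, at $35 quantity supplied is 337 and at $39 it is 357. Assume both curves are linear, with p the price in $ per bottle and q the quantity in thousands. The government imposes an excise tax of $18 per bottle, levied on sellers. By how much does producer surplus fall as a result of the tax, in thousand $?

Producer surplus falls by $2376 thousand.

Demand slope: (333 − 305)/(27 − 34) = -4, so qd = 441 − 4p.
Supply slope: (357 − 337)/(39 − 35) = 5, so qs = 5p + 162.
Before the tax: set 441 − 4p = 5p + 162 → p* = $31, q* = 317.
With the tax collected from sellers, supply shifts: qs = 5(p − 18) + 162.
Solving gives q = 277 with consumers paying $41 and sellers receiving $23 (the $18 wedge).
ΔPS is the trapezoid between Q = 277 and Q = 317 of height $8: ½ · (317 + 277) · 8 = $2376.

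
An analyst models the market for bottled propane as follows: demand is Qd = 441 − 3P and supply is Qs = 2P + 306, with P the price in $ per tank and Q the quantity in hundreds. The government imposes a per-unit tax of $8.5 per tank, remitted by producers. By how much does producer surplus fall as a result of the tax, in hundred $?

Before the tax: set 441 − 3P = 2P + 306 → P* = $27, Q* = 360.
With the tax collected from producers, supply shifts: Qs = 2(P − 8.5) + 306.
New equilibrium: consumers pay $30.4, producers receive $21.9, Q = 349.8. (Wedge: Pb − Ps = 8.5.)
ΔPS is the trapezoid between Q = 349.8 and Q = 360 of height $5.1: ½ · (360 + 349.8) · 5.1 = $1809.99.

Producer surplus falls by $1809.99 hundred.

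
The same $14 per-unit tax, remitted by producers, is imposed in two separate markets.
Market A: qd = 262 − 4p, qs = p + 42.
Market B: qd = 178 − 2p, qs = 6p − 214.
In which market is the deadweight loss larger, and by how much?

Market A: pre-tax p* = $44, q* = 86; post-tax q = 74.8; deadweight loss = $78.4.
Market B: pre-tax p* = $49, q* = 80; post-tax q = 59; deadweight loss = $147.
Difference: $78.4 vs $147 → market B is larger by $68.6.

Market B, by $68.6.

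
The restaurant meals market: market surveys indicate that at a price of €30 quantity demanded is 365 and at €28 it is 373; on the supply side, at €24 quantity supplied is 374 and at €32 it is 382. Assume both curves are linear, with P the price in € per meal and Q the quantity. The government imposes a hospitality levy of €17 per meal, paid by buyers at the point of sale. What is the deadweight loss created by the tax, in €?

Deadweight loss = €115.6.

Demand slope: (373 − 365)/(28 − 30) = -4, so Qd = 485 − 4P.
Supply slope: (382 − 374)/(32 − 24) = 1, so Qs = P + 350.
Before the tax: set 485 − 4P = P + 350 → P* = €27, Q* = 377.
With the tax collected from buyers, demand (in seller-price terms) shifts: Qd = 485 − 4(P + 17).
Solving gives Q = 363.4 with buyers paying €30.4 and suppliers receiving €13.4 (the €17 wedge).
Quantity falls by |ΔQ| = |377 − 363.4| = 13.6.
DWL = ½ · t · |ΔQ| = ½ · 17 · 13.6 = €115.6.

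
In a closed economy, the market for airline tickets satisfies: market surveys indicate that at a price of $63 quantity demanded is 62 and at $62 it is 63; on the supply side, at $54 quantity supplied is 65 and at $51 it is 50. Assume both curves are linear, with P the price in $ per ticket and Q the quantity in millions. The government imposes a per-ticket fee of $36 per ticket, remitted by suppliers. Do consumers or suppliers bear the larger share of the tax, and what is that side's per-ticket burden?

Demand slope: (63 − 62)/(62 − 63) = -1, so Qd = 125 − P.
Supply slope: (50 − 65)/(51 − 54) = 5, so Qs = 5P − 205.
Before the tax: set 125 − P = 5P − 205 → P* = $55, Q* = 70.
With the tax collected from suppliers, supply shifts: Qs = 5(P − 36) − 205.
New equilibrium: consumers pay $85, suppliers receive $49, Q = 40. (Wedge: Pb − Ps = 36.)
Per-ticket burden: consumers $30, suppliers $6.
Consumers take the larger share because demand is less price-elastic here (demand slope 1 vs supply slope 5).
The less price-elastic side of the market bears the larger share of a per-unit tax.

Consumers bear the larger share: $30 per ticket.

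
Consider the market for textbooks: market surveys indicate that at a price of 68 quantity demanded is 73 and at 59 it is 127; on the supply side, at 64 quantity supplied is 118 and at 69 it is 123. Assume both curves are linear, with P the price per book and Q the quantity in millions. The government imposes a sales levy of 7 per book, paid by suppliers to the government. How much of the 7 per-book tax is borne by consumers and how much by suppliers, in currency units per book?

Demand slope: (127 − 73)/(59 − 68) = -6, so Qd = 481 − 6P.
Supply slope: (123 − 118)/(69 − 64) = 1, so Qs = P + 54.
Before the tax: set 481 − 6P = P + 54 → P* = 61, Q* = 115.
With the tax collected from suppliers, supply shifts: Qs = (P − 7) + 54.
Solving gives Q = 109 with consumers paying 62 and suppliers receiving 55 (the 7 wedge).
Burden on consumers: 1; on suppliers: 6. (They sum to 7.)
The less price-elastic side of the market bears the larger share of a per-unit tax.

Consumers bear 1 per book; suppliers bear 6 per book.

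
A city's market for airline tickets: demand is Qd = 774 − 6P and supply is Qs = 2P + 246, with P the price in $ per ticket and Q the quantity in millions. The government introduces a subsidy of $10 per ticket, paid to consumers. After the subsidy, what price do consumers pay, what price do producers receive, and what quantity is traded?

Before the subsidy: set 774 − 6P = 2P + 246 → P* = $66, Q* = 378.
With a per-unit subsidy paid to consumers, each effectively pays P − 10, so demand becomes Qd = 774 − 6(P − 10).
New equilibrium: consumers pay $63.5, producers receive $73.5, Q = 393. (Wedge: Pb − Ps = −10.)

Consumers pay $63.5; producers receive $73.5; quantity = 393.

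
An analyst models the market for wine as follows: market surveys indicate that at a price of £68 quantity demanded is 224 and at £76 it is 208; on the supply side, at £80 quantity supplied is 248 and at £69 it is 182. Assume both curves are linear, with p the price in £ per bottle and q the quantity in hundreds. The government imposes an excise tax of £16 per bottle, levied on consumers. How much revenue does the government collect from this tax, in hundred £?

Demand slope: (208 − 224)/(76 − 68) = -2, so qd = 360 − 2p.
Supply slope: (182 − 248)/(69 − 80) = 6, so qs = 6p − 232.
Before the tax: set 360 − 2p = 6p − 232 → p* = £74, q* = 212.
With the tax collected from consumers, demand (in seller-price terms) shifts: qd = 360 − 2(p + 16).
Solving gives q = 188 with consumers paying £86 and suppliers receiving £70 (the £16 wedge).
Revenue = t · Q = 16 · 188 = £3008.

Tax revenue = £3008 hundred.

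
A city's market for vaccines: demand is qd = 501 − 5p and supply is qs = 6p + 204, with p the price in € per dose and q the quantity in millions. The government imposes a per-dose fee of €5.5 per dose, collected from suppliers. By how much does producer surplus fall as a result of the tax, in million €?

Producer surplus falls by €896.25 million.

Without the tax, 501 − 5p = 6p + 204 gives 11p = 297, so p* = €27 and q* = 366.
With the tax collected from suppliers, supply shifts: qs = 6(p − 5.5) + 204.
Solving gives q = 351 with consumers paying €30 and suppliers receiving €24.5 (the €5.5 wedge).
ΔPS is the trapezoid between Q = 351 and Q = 366 of height €2.5: ½ · (366 + 351) · 2.5 = €896.25.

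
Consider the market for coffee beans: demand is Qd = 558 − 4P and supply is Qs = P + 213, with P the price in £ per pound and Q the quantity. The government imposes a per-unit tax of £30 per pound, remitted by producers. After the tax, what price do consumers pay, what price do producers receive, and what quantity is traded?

Consumers pay £75; producers receive £45; quantity = 258.

Without the tax, 558 − 4P = P + 213 gives 5P = 345, so P* = £69 and Q* = 282.
With the tax collected from producers, supply shifts: Qs = (P − 30) + 213.
Solving gives Q = 258 with consumers paying £75 and producers receiving £45 (the £30 wedge).
The less price-elastic side of the market bears the larger share of a per-unit tax.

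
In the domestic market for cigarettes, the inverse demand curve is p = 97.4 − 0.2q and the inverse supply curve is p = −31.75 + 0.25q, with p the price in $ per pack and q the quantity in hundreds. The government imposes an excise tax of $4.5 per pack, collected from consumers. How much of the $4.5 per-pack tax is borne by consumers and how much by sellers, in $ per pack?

Consumers bear $2 per pack; sellers bear $2.5 per pack.

Rewrite in direct form: qd = 487 − 5p and qs = 4p + 127.
Without the tax, 487 − 5p = 4p + 127 gives 9p = 360, so p* = $40 and q* = 287.
With the tax collected from consumers, demand (in seller-price terms) shifts: qd = 487 − 5(p + 4.5).
Solving gives q = 277 with consumers paying $42 and sellers receiving $37.5 (the $4.5 wedge).
Burden on consumers: $2; on sellers: $2.5. (They sum to $4.5.)
The less price-elastic side of the market bears the larger share of a per-unit tax.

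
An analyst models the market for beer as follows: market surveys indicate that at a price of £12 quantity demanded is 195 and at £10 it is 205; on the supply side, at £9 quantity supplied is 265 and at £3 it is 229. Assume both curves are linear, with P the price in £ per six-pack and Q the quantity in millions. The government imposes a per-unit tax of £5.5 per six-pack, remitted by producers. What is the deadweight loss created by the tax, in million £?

Demand slope: (205 − 195)/(10 − 12) = -5, so Qd = 255 − 5P.
Supply slope: (229 − 265)/(3 − 9) = 6, so Qs = 6P + 211.
Before the tax: set 255 − 5P = 6P + 211 → P* = £4, Q* = 235.
With the tax collected from producers, supply shifts: Qs = 6(P − 5.5) + 211.
New equilibrium: buyers pay £7, producers receive £1.5, Q = 220. (Wedge: Pb − Ps = 5.5.)
Quantity falls by |ΔQ| = |235 − 220| = 15.
DWL = ½ · t · |ΔQ| = ½ · 5.5 · 15 = £41.25.

Deadweight loss = £41.25 million.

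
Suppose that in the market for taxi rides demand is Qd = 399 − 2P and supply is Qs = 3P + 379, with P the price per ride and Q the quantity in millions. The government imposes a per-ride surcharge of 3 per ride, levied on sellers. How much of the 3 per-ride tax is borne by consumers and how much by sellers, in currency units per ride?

Before the tax: set 399 − 2P = 3P + 379 → P* = 4, Q* = 391.
With the tax collected from sellers, supply shifts: Qs = 3(P − 3) + 379.
Solving gives Q = 387.4 with consumers paying 5.8 and sellers receiving 2.8 (the 3 wedge).
Burden on consumers: 1.8; on sellers: 1.2. (They sum to 3.)
The less price-elastic side of the market bears the larger share of a per-unit tax.

Consumers bear 1.8 per ride; sellers bear 1.2 per ride.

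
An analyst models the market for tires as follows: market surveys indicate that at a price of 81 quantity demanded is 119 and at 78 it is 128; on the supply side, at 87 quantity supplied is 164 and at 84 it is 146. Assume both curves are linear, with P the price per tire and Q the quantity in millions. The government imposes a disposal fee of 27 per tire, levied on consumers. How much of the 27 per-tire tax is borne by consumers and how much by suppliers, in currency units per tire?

Consumers bear 18 per tire; suppliers bear 9 per tire.

Demand slope: (128 − 119)/(78 − 81) = -3, so Qd = 362 − 3P.
Supply slope: (146 − 164)/(84 − 87) = 6, so Qs = 6P − 358.
Without the tax, 362 − 3P = 6P − 358 gives 9P = 720, so P* = 80 and Q* = 122.
With the tax collected from consumers, demand (in seller-price terms) shifts: Qd = 362 − 3(P + 27).
New equilibrium: consumers pay 98, suppliers receive 71, Q = 68. (Wedge: Pb − Ps = 27.)
Burden on consumers: 18; on suppliers: 9. (They sum to 27.)
The less price-elastic side of the market bears the larger share of a per-unit tax.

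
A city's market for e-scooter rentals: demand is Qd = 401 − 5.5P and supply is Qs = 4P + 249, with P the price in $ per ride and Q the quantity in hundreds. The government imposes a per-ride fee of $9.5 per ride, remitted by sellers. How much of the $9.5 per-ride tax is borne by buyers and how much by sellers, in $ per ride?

Without the tax, 401 − 5.5P = 4P + 249 gives 9.5P = 152, so P* = $16 and Q* = 313.
With the tax collected from sellers, supply shifts: Qs = 4(P − 9.5) + 249.
Solving gives Q = 291 with buyers paying $20 and sellers receiving $10.5 (the $9.5 wedge).
Burden on buyers: $4; on sellers: $5.5. (They sum to $9.5.)

Buyers bear $4 per ride; sellers bear $5.5 per ride.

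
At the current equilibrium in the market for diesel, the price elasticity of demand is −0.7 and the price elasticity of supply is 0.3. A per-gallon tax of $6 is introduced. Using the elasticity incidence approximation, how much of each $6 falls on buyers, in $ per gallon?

Incidence ratio: buyers' share ≈ εs / (εs + |εd|) = 0.3 / (0.3 + 0.7) = 0.3.
So buyers bear ≈ 0.3 × $6 = $1.8; sellers bear $4.2.

Buyers bear ≈ $1.8 per gallon.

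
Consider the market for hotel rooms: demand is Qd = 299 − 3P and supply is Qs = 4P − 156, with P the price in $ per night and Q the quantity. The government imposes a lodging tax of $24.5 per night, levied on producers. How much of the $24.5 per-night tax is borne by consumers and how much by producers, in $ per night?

Without the tax, 299 − 3P = 4P − 156 gives 7P = 455, so P* = $65 and Q* = 104.
With the tax collected from producers, supply shifts: Qs = 4(P − 24.5) − 156.
Solving gives Q = 62 with consumers paying $79 and producers receiving $54.5 (the $24.5 wedge).
Burden on consumers: $14; on producers: $10.5. (They sum to $24.5.)
The less price-elastic side of the market bears the larger share of a per-unit tax.

Consumers bear $14 per night; producers bear $10.5 per night.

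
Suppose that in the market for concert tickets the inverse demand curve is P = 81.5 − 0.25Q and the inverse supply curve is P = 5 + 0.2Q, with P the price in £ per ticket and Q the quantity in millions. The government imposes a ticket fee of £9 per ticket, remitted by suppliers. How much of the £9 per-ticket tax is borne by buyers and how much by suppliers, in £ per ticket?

Rewrite in direct form: Qd = 326 − 4P and Qs = 5P − 25.
Without the tax, 326 − 4P = 5P − 25 gives 9P = 351, so P* = £39 and Q* = 170.
With the tax collected from suppliers, supply shifts: Qs = 5(P − 9) − 25.
Solving gives Q = 150 with buyers paying £44 and suppliers receiving £35 (the £9 wedge).
Burden on buyers: £5; on suppliers: £4. (They sum to £9.)

Buyers bear £5 per ticket; suppliers bear £4 per ticket.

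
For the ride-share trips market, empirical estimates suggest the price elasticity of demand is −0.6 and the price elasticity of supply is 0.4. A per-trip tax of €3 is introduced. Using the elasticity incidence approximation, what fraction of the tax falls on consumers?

Incidence ratio: consumers' share ≈ εs / (εs + |εd|) = 0.4 / (0.4 + 0.6) = 0.4.
Supply is the less elastic side, so consumers bear the smaller share.

Consumers' share ≈ 0.4.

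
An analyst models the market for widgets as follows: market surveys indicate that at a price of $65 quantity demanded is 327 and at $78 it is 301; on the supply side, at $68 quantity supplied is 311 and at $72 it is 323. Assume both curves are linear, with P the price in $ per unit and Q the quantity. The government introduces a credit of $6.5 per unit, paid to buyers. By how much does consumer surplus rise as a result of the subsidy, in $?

Demand slope: (301 − 327)/(78 − 65) = -2, so Qd = 457 − 2P.
Supply slope: (323 − 311)/(72 − 68) = 3, so Qs = 3P + 107.
Before the subsidy: set 457 − 2P = 3P + 107 → P* = $70, Q* = 317.
With a per-unit subsidy paid to buyers, each effectively pays P − 6.5, so demand becomes Qd = 457 − 2(P − 6.5).
New equilibrium: buyers pay $66.1, producers receive $72.6, Q = 324.8. (Wedge: Pb − Ps = −6.5.)
ΔCS is the trapezoid between Q = 324.8 and Q = 317 of height $3.9: ½ · (317 + 324.8) · 3.9 = $1251.51.

Consumer surplus rises by $1251.51.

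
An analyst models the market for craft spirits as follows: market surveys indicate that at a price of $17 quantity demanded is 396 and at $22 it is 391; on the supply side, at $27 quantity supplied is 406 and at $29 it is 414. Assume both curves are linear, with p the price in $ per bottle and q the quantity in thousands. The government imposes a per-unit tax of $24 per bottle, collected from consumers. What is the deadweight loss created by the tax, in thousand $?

Deadweight loss = $230.4 thousand.

Demand slope: (391 − 396)/(22 − 17) = -1, so qd = 413 − p.
Supply slope: (414 − 406)/(29 − 27) = 4, so qs = 4p + 298.
Without the tax, 413 − p = 4p + 298 gives 5p = 115, so p* = $23 and q* = 390.
With the tax collected from consumers, demand (in seller-price terms) shifts: qd = 413 − (p + 24).
Solving gives q = 370.8 with consumers paying $42.2 and sellers receiving $18.2 (the $24 wedge).
Quantity falls by |ΔQ| = |390 − 370.8| = 19.2.
DWL = ½ · t · |ΔQ| = ½ · 24 · 19.2 = $230.4.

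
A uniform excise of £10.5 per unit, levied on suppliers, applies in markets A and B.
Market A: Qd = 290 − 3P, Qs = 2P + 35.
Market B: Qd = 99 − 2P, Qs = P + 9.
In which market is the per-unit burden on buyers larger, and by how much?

Market A: pre-tax P* = £51, Q* = 137; post-tax Q = 124.4; per-unit burden on buyers = £4.2.
Market B: pre-tax P* = £30, Q* = 39; post-tax Q = 32; per-unit burden on buyers = £3.5.
Difference: £4.2 vs £3.5 → market A is larger by £0.7.

Market A, by £0.7.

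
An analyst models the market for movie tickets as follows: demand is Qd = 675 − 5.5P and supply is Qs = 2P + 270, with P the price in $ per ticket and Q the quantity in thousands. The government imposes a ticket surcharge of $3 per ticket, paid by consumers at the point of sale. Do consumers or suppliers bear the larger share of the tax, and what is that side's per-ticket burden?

Suppliers bear the larger share: $2.2 per ticket.

Without the tax, 675 − 5.5P = 2P + 270 gives 7.5P = 405, so P* = $54 and Q* = 378.
With the tax collected from consumers, demand (in seller-price terms) shifts: Qd = 675 − 5.5(P + 3).
New equilibrium: consumers pay $54.8, suppliers receive $51.8, Q = 373.6. (Wedge: Pb − Ps = 3.)
Per-ticket burden: consumers $0.8, suppliers $2.2.
Suppliers take the larger share because supply is less price-elastic here (demand slope 5.5 vs supply slope 2).
The less price-elastic side of the market bears the larger share of a per-unit tax.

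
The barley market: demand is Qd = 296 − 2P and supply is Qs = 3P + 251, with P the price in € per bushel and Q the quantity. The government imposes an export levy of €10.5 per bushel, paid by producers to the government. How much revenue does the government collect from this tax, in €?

Tax revenue = €2786.7.

Before the tax: set 296 − 2P = 3P + 251 → P* = €9, Q* = 278.
With the tax collected from producers, supply shifts: Qs = 3(P − 10.5) + 251.
New equilibrium: consumers pay €15.3, producers receive €4.8, Q = 265.4. (Wedge: Pb − Ps = 10.5.)
Revenue = t · Q = 10.5 · 265.4 = €2786.7.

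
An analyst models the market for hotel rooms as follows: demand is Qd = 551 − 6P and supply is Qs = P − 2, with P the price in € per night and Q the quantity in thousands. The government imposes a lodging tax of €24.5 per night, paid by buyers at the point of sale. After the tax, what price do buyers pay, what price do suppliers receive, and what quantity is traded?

Buyers pay €82.5; suppliers receive €58; quantity = 56.

Before the tax: set 551 − 6P = P − 2 → P* = €79, Q* = 77.
With the tax collected from buyers, demand (in seller-price terms) shifts: Qd = 551 − 6(P + 24.5).
New equilibrium: buyers pay €82.5, suppliers receive €58, Q = 56. (Wedge: Pb − Ps = 24.5.)
The less price-elastic side of the market bears the larger share of a per-unit tax.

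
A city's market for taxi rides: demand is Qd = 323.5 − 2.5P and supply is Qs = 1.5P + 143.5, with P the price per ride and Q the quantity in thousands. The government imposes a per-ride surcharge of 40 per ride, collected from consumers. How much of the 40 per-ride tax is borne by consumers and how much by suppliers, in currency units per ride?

Without the tax, 323.5 − 2.5P = 1.5P + 143.5 gives 4P = 180, so P* = 45 and Q* = 211.
With the tax collected from consumers, demand (in seller-price terms) shifts: Qd = 323.5 − 2.5(P + 40).
Solving gives Q = 173.5 with consumers paying 60 and suppliers receiving 20 (the 40 wedge).
Burden on consumers: 15; on suppliers: 25. (They sum to 40.)

Consumers bear 15 per ride; suppliers bear 25 per ride.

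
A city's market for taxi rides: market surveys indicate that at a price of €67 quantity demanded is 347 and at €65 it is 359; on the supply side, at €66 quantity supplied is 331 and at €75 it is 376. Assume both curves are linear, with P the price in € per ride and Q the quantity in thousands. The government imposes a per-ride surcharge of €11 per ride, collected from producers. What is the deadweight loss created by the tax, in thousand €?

Demand slope: (359 − 347)/(65 − 67) = -6, so Qd = 749 − 6P.
Supply slope: (376 − 331)/(75 − 66) = 5, so Qs = 5P + 1.
Without the tax, 749 − 6P = 5P + 1 gives 11P = 748, so P* = €68 and Q* = 341.
With the tax collected from producers, supply shifts: Qs = 5(P − 11) + 1.
New equilibrium: buyers pay €73, producers receive €62, Q = 311. (Wedge: Pb − Ps = 11.)
Quantity falls by |ΔQ| = |341 − 311| = 30.
DWL = ½ · t · |ΔQ| = ½ · 11 · 30 = €165.

Deadweight loss = €165 thousand.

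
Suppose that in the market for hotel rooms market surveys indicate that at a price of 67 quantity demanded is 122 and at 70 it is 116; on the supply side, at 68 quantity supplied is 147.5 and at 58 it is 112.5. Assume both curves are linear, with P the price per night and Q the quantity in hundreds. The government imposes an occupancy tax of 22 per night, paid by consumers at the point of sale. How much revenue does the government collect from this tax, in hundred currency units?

Demand slope: (116 − 122)/(70 − 67) = -2, so Qd = 256 − 2P.
Supply slope: (112.5 − 147.5)/(58 − 68) = 3.5, so Qs = 3.5P − 90.5.
Without the tax, 256 − 2P = 3.5P − 90.5 gives 5.5P = 346.5, so P* = 63 and Q* = 130.
With the tax collected from consumers, demand (in seller-price terms) shifts: Qd = 256 − 2(P + 22).
New equilibrium: consumers pay 77, suppliers receive 55, Q = 102. (Wedge: Pb − Ps = 22.)
Revenue = t · Q = 22 · 102 = 2244.

Tax revenue = 2244 hundred.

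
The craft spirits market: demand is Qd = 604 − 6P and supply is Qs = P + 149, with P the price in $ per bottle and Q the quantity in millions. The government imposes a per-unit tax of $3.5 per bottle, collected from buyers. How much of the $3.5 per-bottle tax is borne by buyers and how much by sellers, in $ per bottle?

Without the tax, 604 − 6P = P + 149 gives 7P = 455, so P* = $65 and Q* = 214.
With the tax collected from buyers, demand (in seller-price terms) shifts: Qd = 604 − 6(P + 3.5).
Solving gives Q = 211 with buyers paying $65.5 and sellers receiving $62 (the $3.5 wedge).
Burden on buyers: $0.5; on sellers: $3. (They sum to $3.5.)
The less price-elastic side of the market bears the larger share of a per-unit tax.

Buyers bear $0.5 per bottle; sellers bear $3 per bottle.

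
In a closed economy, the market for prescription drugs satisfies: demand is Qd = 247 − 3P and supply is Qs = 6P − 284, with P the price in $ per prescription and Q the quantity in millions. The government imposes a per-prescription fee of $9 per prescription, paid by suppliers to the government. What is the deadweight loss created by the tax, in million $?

Before the tax: set 247 − 3P = 6P − 284 → P* = $59, Q* = 70.
With the tax collected from suppliers, supply shifts: Qs = 6(P − 9) − 284.
New equilibrium: consumers pay $65, suppliers receive $56, Q = 52. (Wedge: Pb − Ps = 9.)
Quantity falls by |ΔQ| = |70 − 52| = 18.
DWL = ½ · t · |ΔQ| = ½ · 9 · 18 = $81.

Deadweight loss = $81 million.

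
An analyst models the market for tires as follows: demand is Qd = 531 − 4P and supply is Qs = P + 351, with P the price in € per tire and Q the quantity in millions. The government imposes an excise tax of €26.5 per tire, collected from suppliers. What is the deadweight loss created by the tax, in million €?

Deadweight loss = €280.9 million.

Without the tax, 531 − 4P = P + 351 gives 5P = 180, so P* = €36 and Q* = 387.
With the tax collected from suppliers, supply shifts: Qs = (P − 26.5) + 351.
Solving gives Q = 365.8 with consumers paying €41.3 and suppliers receiving €14.8 (the €26.5 wedge).
Quantity falls by |ΔQ| = |387 − 365.8| = 21.2.
DWL = ½ · t · |ΔQ| = ½ · 26.5 · 21.2 = €280.9.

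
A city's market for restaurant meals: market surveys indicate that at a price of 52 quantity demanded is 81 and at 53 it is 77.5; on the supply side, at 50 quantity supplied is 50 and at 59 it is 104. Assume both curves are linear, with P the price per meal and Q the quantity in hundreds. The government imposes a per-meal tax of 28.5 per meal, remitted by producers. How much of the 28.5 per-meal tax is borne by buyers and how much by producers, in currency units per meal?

Demand slope: (77.5 − 81)/(53 − 52) = -3.5, so Qd = 263 − 3.5P.
Supply slope: (104 − 50)/(59 − 50) = 6, so Qs = 6P − 250.
Before the tax: set 263 − 3.5P = 6P − 250 → P* = 54, Q* = 74.
With the tax collected from producers, supply shifts: Qs = 6(P − 28.5) − 250.
New equilibrium: buyers pay 72, producers receive 43.5, Q = 11. (Wedge: Pb − Ps = 28.5.)
Burden on buyers: 18; on producers: 10.5. (They sum to 28.5.)
The less price-elastic side of the market bears the larger share of a per-unit tax.

Buyers bear 18 per meal; producers bear 10.5 per meal.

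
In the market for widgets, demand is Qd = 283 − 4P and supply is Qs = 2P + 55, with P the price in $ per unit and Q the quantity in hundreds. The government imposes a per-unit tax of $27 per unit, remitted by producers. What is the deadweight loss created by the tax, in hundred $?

Without the tax, 283 − 4P = 2P + 55 gives 6P = 228, so P* = $38 and Q* = 131.
With the tax collected from producers, supply shifts: Qs = 2(P − 27) + 55.
New equilibrium: consumers pay $47, producers receive $20, Q = 95. (Wedge: Pb − Ps = 27.)
Quantity falls by |ΔQ| = |131 − 95| = 36.
DWL = ½ · t · |ΔQ| = ½ · 27 · 36 = $486.

Deadweight loss = $486 hundred.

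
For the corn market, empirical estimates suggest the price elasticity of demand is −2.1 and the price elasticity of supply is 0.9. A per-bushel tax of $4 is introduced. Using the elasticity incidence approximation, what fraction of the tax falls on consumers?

Consumers' share ≈ 0.3.

Incidence ratio: consumers' share ≈ εs / (εs + |εd|) = 0.9 / (0.9 + 2.1) = 0.3.
Supply is the less elastic side, so consumers bear the smaller share.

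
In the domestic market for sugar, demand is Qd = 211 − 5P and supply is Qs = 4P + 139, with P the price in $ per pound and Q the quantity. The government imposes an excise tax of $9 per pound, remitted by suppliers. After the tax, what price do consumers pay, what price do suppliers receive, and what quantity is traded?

Without the tax, 211 − 5P = 4P + 139 gives 9P = 72, so P* = $8 and Q* = 171.
With the tax collected from suppliers, supply shifts: Qs = 4(P − 9) + 139.
New equilibrium: consumers pay $12, suppliers receive $3, Q = 151. (Wedge: Pb − Ps = 9.)

Consumers pay $12; suppliers receive $3; quantity = 151.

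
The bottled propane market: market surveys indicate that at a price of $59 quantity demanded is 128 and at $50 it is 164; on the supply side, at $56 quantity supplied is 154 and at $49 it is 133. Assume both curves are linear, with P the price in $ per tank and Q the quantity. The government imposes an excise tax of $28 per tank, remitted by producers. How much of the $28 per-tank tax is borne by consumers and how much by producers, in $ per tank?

Demand slope: (164 − 128)/(50 − 59) = -4, so Qd = 364 − 4P.
Supply slope: (133 − 154)/(49 − 56) = 3, so Qs = 3P − 14.
Before the tax: set 364 − 4P = 3P − 14 → P* = $54, Q* = 148.
With the tax collected from producers, supply shifts: Qs = 3(P − 28) − 14.
New equilibrium: consumers pay $66, producers receive $38, Q = 100. (Wedge: Pb − Ps = 28.)
Burden on consumers: $12; on producers: $16. (They sum to $28.)
The less price-elastic side of the market bears the larger share of a per-unit tax.

Consumers bear $12 per tank; producers bear $16 per tank.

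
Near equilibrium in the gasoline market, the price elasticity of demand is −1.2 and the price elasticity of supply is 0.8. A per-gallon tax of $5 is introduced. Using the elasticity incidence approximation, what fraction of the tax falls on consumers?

Consumers' share ≈ 0.4.

Incidence ratio: consumers' share ≈ εs / (εs + |εd|) = 0.8 / (0.8 + 1.2) = 0.4.
Supply is the less elastic side, so consumers bear the smaller share.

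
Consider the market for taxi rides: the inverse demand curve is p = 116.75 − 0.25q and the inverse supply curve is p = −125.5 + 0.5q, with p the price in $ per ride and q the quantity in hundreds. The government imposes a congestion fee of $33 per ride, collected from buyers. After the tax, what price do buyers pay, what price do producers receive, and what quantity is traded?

Buyers pay $47; producers receive $14; quantity = 279.

Inverting to q(p) form: qd = 467 − 4p; qs = 2p + 251.
Without the tax, 467 − 4p = 2p + 251 gives 6p = 216, so p* = $36 and q* = 323.
With the tax collected from buyers, demand (in seller-price terms) shifts: qd = 467 − 4(p + 33).
Solving gives q = 279 with buyers paying $47 and producers receiving $14 (the $33 wedge).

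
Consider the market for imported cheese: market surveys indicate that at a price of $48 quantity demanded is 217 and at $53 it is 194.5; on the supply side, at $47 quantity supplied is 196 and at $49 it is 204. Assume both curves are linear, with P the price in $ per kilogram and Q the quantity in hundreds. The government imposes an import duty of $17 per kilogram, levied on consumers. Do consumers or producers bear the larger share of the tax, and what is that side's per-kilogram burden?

Demand slope: (194.5 − 217)/(53 − 48) = -4.5, so Qd = 433 − 4.5P.
Supply slope: (204 − 196)/(49 − 47) = 4, so Qs = 4P + 8.
Before the tax: set 433 − 4.5P = 4P + 8 → P* = $50, Q* = 208.
With the tax collected from consumers, demand (in seller-price terms) shifts: Qd = 433 − 4.5(P + 17).
Solving gives Q = 172 with consumers paying $58 and producers receiving $41 (the $17 wedge).
Per-kilogram burden: consumers $8, producers $9.
Producers take the larger share because supply is less price-elastic here (demand slope 4.5 vs supply slope 4).
The less price-elastic side of the market bears the larger share of a per-unit tax.

Producers bear the larger share: $9 per kilogram.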